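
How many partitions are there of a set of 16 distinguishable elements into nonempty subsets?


Bell_16 can be computed from the Bell triangle or from Dobinski's identity Bell_n = (1/e) * sum_{k>=0} k^n / k!.
Computing Bell_16 = 10480142147.

10480142147


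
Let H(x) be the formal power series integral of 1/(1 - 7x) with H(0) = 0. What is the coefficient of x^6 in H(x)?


1/(1 - 7x) = sum_{k>=0} 7^k x^k. Integrating termwise with H(0) = 0:
H(x) = sum_{k>=0} 7^k x^(k+1) / (k+1) = sum_{m>=1} 7^(m-1) x^m / m.
For m = 6: 7^5/6 = 16807/6 = 16807/6.

16807/6


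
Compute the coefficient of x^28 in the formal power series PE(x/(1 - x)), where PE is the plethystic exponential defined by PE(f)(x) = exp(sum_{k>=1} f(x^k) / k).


For f(x) = x/(1 - x) we have
sum_{k>=1} f(x^k) / k = sum_{k>=1} (1/k) * x^k / (1 - x^k) = sum_{k, m >= 1} x^(k m) / k,
which after exponentiating simplifies to
PE(x/(1 - x)) = prod_{k>=1} 1 / (1 - x^k).
This is the generating function for the partition function p(n), so the coefficient of x^28 is p(28).
Computing p(28) by dynamic programming over parts 1, 2, ..., 28: p(28) = 3718.

3718


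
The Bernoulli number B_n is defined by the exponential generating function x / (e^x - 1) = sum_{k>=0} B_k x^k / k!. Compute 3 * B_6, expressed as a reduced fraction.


Bernoulli numbers can also be computed recursively via B_0 = 1 and sum_{j=0}^{m} C(m+1, j) B_j = 0 for m >= 1. Odd-index Bernoulli numbers vanish for k >= 3.
Computing B_6 = 1/42, so 3 * B_6 = 3 * 1/42 = 1/14.

1/14


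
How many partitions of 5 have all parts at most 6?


Using the generating function (1-x)^(-1)(1-x^2)^(-1)...(1-x^6)^(-1),
the coefficient of x^5 counts these restricted partitions.
Result = 7

7


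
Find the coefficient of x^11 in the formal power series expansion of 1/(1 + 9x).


Write 1/(1 + c x) = 1/(1 - (-c) x) and apply the geometric-series identity
1/(1 - y) = sum_{k>=0} y^k to get 1/(1 + c x) = sum_{k>=0} (-c)^k x^k.
So the coefficient of x^k is (-c)^k = (-1)^k * c^k.
Here c = 9 and k = 11:
(-9)^11 = -1 * 31381059609 = -31381059609

-31381059609


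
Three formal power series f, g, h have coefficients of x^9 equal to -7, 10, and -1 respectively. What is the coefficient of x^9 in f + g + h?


Series addition is componentwise:
-7 + 10 + -1
= 2

2


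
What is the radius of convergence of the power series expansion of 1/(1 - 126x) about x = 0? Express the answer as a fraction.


Expanding 1/(1 - 126x) = sum_{k>=0} 126^k x^k, the series converges when |126x| < 1, i.e., |x| < 1/126.
So the radius of convergence is 1/126 = 1/126.

1/126


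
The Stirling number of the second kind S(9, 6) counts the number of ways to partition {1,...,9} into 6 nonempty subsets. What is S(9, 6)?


Using the explicit formula S(n,k) = (1/k!) sum_{j=0}^{k} (-1)^(k-j) C(k,j) j^n:
S(9, 6) = 2646
Equivalently, S(n,k) is n! times the coefficient of x^n in the EGF (e^x - 1)^k / k!.

2646


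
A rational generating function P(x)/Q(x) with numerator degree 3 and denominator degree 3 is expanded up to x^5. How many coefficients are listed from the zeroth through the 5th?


Expanding up to x^5 gives the coefficients for x^0, x^1, ..., x^5.
That is 5 + 1 = 6 coefficients in total.

6


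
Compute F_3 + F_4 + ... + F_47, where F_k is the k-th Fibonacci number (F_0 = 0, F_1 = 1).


Use the identity sum_{k=0}^{N} F_k = F_{N+2} - 1 (which follows from F_{k+2} - F_{k+1} = F_k). Then
sum_{k=3}^{47} F_k = (F_{49} - 1) - (F_{4} - 1) = F_{49} - F_{4}.
Computing: F_{49} = 7778742049, F_{4} = 3, so
Sum = 7778742049 - 3 = 7778742046.

7778742046


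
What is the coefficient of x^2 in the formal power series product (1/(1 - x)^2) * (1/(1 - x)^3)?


Combine the factors: (1/(1 - x)^2) * (1/(1 - x)^3) = 1/(1 - x)^5.
Then use 1/(1 - x)^r = sum_{k>=0} C(k + r - 1, r - 1) x^k with r = 5 and k = 2:
C(6, 4) = 15.

15


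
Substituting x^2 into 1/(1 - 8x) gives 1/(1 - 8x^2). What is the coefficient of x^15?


Since 1/(1 - 8x^2) only has even powers of x,
the coefficient of x^15 (odd) is 0.

0


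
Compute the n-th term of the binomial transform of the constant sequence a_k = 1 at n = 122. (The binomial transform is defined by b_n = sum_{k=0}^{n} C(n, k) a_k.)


With a_k = 1 for all k, b_n = sum_{k=0}^{n} C(n, k) = 2^n by the binomial theorem.
For n = 122: 2^122 = 5316911983139663491615228241121378304.

5316911983139663491615228241121378304


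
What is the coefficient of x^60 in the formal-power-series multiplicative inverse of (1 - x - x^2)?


Let the inverse be f(x) = sum_{k>=0} a_k x^k. From f(x) * (1 - x - x^2) = 1 and matching coefficients:
 x^0: a_0 = 1.
 x^1: a_1 - a_0 = 0, so a_1 = 1.
 x^k (k >= 2): a_k - a_{k-1} - a_{k-2} = 0, i.e. a_k = a_{k-1} + a_{k-2}.
This is the Fibonacci-type recurrence shifted so that a_0 = a_1 = 1.
Iterating: a_0=1, a_1=1, a_2=2, a_3=3, a_4=5, a_5=8, a_6=13, a_7=21, a_8=34, a_9=55, ...
a_60 = 2504730781961.

2504730781961


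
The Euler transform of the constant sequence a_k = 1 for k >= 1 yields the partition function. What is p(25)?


The Euler transform converts the sequence a_k = 1 into the number of integer partitions.
Using the recurrence or dynamic programming:
p(25) = 1958

1958


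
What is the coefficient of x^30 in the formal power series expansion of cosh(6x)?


The Maclaurin series is cosh(t) = sum_{m>=0} t^(2m) / (2m)!, so substituting t = 6x, only even powers of x are nonzero, with coefficient of x^(2m) equal to 6^(2m) / (2m)!.
For x^30 the coefficient is 6^30/30! = 221073919720733357899776/265252859812191058636308480000000 = 688747536/826385373016328125.

688747536/826385373016328125


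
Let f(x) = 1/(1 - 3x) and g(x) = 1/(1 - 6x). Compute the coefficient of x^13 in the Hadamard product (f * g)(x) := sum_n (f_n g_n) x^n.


f has coefficients f_k = 3^k and g has coefficients g_k = 6^k, so the Hadamard product has coefficient (f*g)_k = 3^k * 6^k = 18^k.
For k = 13: 18^13 = 20822964865671168.

20822964865671168


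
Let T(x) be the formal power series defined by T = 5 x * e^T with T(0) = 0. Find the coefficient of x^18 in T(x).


Apply the Lagrange inversion formula: if T = 5 x * phi(T) with phi(t) = e^t, then
[x^n] T = 5^n * (1/n) [t^(n-1)] phi(t)^n = 5^n * (1/n) [t^(n-1)] e^(n t) = 5^n * (1/n) * n^(n-1) / (n-1)! = 5^n * n^(n-1) / n!.
When c = 1 this is the Cayley count of rooted labeled trees on n vertices, divided by n!.
For n = 18: 5^18 * 18^17 / 18! = 3814697265625 * 2185911559738696531968/6402373705728000 = 155143177998596191406250/119119.

155143177998596191406250/119119


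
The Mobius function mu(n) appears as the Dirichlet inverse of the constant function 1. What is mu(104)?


104 has a squared prime factor, so mu(104) = 0.
Factorization reveals a repeated prime.

0


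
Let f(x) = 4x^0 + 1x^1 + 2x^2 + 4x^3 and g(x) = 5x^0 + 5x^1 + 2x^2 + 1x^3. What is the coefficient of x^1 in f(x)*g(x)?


Cauchy product at x^1:
4*5 + 1*5
= 25

25


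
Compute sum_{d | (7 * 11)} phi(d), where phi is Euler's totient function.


First, 7 * 11 = 77. One classical identity is sum_{d | n} phi(d) = n (each k in [1, n] has a unique gcd with n, and among the k's with gcd(k, n) = n/d there are phi(d) of them). So the sum equals 77. We also verify directly:
Divisors of 77: 1, 7, 11, 77.
phi values: 1, 6, 10, 60.
Sum = 77.

77


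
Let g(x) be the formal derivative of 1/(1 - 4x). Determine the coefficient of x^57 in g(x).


Differentiate termwise: d/dx sum_{k>=0} 4^k x^k = sum_{k>=1} k 4^k x^(k-1) = sum_{j>=0} (j+1) 4^(j+1) x^j.
Equivalently, d/dx [1/(1 - 4x)] = 4/(1 - 4x)^2.
For j = 57: 58 * 4^58 = 58 * 83076749736557242056487941267521536 = 4818451484720320039276300593516249088.

4818451484720320039276300593516249088


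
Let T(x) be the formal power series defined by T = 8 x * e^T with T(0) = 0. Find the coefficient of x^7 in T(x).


Apply the Lagrange inversion formula: if T = 8 x * phi(T) with phi(t) = e^t, then
[x^n] T = 8^n * (1/n) [t^(n-1)] phi(t)^n = 8^n * (1/n) [t^(n-1)] e^(n t) = 8^n * (1/n) * n^(n-1) / (n-1)! = 8^n * n^(n-1) / n!.
When c = 1 this is the Cayley count of rooted labeled trees on n vertices, divided by n!.
For n = 7: 8^7 * 7^6 / 7! = 2097152 * 117649/5040 = 2202927104/45.

2202927104/45


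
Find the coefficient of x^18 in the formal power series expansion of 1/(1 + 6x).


Write 1/(1 + c x) = 1/(1 - (-c) x) and apply the geometric-series identity
1/(1 - y) = sum_{k>=0} y^k to get 1/(1 + c x) = sum_{k>=0} (-c)^k x^k.
So the coefficient of x^k is (-c)^k = (-1)^k * c^k.
Here c = 6 and k = 18:
(-6)^18 = 1 * 101559956668416 = 101559956668416

101559956668416


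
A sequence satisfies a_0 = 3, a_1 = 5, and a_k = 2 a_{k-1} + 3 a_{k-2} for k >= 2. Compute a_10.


The characteristic equation is t^2 - 2 t - 3 = 0, with roots r_1 = 3 and r_2 = -1 (so c_1 = r_1 + r_2, c_2 = -r_1 r_2 as required).
One can use the closed form a_n = A r_1^n + B r_2^n, but direct iteration is more reliable:
a_0 = 3, a_1 = 5, a_2 = 19, a_3 = 53, a_4 = 163, a_5 = 485, a_6 = 1459, a_7 = 4373, a_8 = 13123, a_9 = 39365, a_10 = 118099.
So a_10 = 118099.

118099


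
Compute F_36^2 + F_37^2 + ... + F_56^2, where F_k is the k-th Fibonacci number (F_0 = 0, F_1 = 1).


There is a standard identity sum_{k=0}^{N} F_k^2 = F_N * F_{N+1} (proved inductively from the telescoping relation F_k^2 = F_k F_{k+1} - F_{k-1} F_k). Then
sum_{k=36}^{56} F_k^2 = F_56 F_57 - F_35 F_36.
Computing: F_56 = 225851433717, F_57 = 365435296162, F_35 = 9227465, F_36 = 14930352.
Sum = 225851433717 * 365435296162 - 9227465 * 14930352 = 82534085431214906976474.

82534085431214906976474


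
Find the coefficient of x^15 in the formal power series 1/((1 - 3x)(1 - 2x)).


By partial fractions or Cauchy convolution:
The coefficient equals sum_{k=0}^{15} 3^k * 2^(15-k).
= 42981185

42981185


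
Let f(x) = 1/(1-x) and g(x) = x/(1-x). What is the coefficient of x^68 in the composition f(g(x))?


First simplify the composition: f(g(x)) = 1/(1 - x/(1-x)) = (1-x)/((1-x) - x) = (1-x)/(1-2x).
Now extract the coefficient. Write (1-x)/(1-2x) = 1/(1-2x) - x/(1-2x).
The coefficient of x^n in 1/(1-2x) is 2^n, and in x/(1-2x) is 2^(n-1) (for n >= 1).
So the coefficient of x^68 is 2^68 - 2^67 = 295147905179352825856 - 147573952589676412928 = 147573952589676412928.

147573952589676412928


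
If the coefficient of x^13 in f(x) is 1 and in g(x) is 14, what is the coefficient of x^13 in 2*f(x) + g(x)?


Scalar multiplication scales coefficients: 2 * 1 = 2.
Then add the g coefficient: 2 + 14
= 16

16


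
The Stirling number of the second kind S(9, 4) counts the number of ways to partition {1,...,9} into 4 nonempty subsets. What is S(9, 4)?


Using the explicit formula S(n,k) = (1/k!) sum_{j=0}^{k} (-1)^(k-j) C(k,j) j^n:
S(9, 4) = 7770
Equivalently, S(n,k) is n! times the coefficient of x^n in the EGF (e^x - 1)^k / k!.

7770


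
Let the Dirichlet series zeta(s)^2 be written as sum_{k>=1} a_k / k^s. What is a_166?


The Dirichlet convolution of the constant function 1 with itself gives (1 * 1)(k) = sum_{d | k} 1 = d(k), the number of positive divisors of k.
Since zeta(s) = sum_{k>=1} 1/k^s, we have zeta(s)^2 = sum_{k>=1} d(k)/k^s, so a_k = d(k).
For k = 166: the divisors are 1, 2, 83, 166.
Count = 4.

4


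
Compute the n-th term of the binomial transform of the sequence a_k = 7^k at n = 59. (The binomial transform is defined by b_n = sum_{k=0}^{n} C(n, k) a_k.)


With a_k = 7^k, b_n = sum_{k=0}^{n} C(n, k) 7^k = (1 + 7)^n by the binomial theorem.
For n = 59: (1 + 7)^59 = 8^59 = 191561942608236107294793378393788647952342390272950272.

191561942608236107294793378393788647952342390272950272


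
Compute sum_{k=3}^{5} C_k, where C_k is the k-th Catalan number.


C_3 through C_5: 5, 14, 42
Sum = 5 + 14 + 42
= 61

61


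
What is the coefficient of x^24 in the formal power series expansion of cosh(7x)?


The Maclaurin series is cosh(t) = sum_{m>=0} t^(2m) / (2m)!, so substituting t = 7x, only even powers of x are nonzero, with coefficient of x^(2m) equal to 7^(2m) / (2m)!.
For x^24 the coefficient is 7^24/24! = 191581231380566414401/620448401733239439360000 = 558545864083284007/1808887468610027520000.

558545864083284007/1808887468610027520000


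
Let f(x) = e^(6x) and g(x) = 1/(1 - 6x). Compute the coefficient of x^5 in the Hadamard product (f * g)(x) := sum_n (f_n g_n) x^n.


Expanding: f_k = 6^k/k! (from e^(6x)) and g_k = 6^k (from 1/(1 - 6x)). So the Hadamard coefficient (f * g)_k = 6^k 6^k / k! = (36)^k / k!.
For k = 5: 36^5/5! = 60466176/120 = 2519424/5.

2519424/5


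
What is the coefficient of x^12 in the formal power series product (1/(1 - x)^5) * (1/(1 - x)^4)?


Combine the factors: (1/(1 - x)^5) * (1/(1 - x)^4) = 1/(1 - x)^9.
Then use 1/(1 - x)^r = sum_{k>=0} C(k + r - 1, r - 1) x^k with r = 9 and k = 12:
C(20, 8) = 125970.

125970


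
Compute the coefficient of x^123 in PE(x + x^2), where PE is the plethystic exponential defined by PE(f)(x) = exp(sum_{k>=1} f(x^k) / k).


With f(x) = x + x^2, the exponent is sum_{k>=1} (x^k + x^(2k)) / k = -ln(1 - x) - ln(1 - x^2). Exponentiating:
PE(x + x^2) = 1 / ((1 - x)(1 - x^2)).
This is the generating function for partitions of n into parts of size 1 or 2. The number of 2's can be any j in 0..61, and the rest are 1's, so
[x^123] = floor(123/2) + 1 = 62.

62


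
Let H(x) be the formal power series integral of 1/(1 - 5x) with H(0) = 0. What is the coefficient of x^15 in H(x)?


1/(1 - 5x) = sum_{k>=0} 5^k x^k. Integrating termwise with H(0) = 0:
H(x) = sum_{k>=0} 5^k x^(k+1) / (k+1) = sum_{m>=1} 5^(m-1) x^m / m.
For m = 15: 5^14/15 = 6103515625/15 = 1220703125/3.

1220703125/3


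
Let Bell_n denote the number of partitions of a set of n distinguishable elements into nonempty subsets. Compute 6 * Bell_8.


Bell_8 can be computed from the Bell triangle or from Dobinski's identity Bell_n = (1/e) * sum_{k>=0} k^n / k!.
Computing Bell_8 = 4140.
Then 6 * 4140 = 24840.

24840


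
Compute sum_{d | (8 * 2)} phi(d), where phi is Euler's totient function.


First, 8 * 2 = 16. One classical identity is sum_{d | n} phi(d) = n (each k in [1, n] has a unique gcd with n, and among the k's with gcd(k, n) = n/d there are phi(d) of them). So the sum equals 16. We also verify directly:
Divisors of 16: 1, 2, 4, 8, 16.
phi values: 1, 1, 2, 4, 8.
Sum = 16.

16


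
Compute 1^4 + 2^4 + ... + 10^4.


This power sum has a closed form given by Faulhaber's formula
sum_{k=1}^{m} k^p = (1 / (p + 1)) * sum_{j=0}^{p} C(p + 1, j) B_j m^(p + 1 - j),
but for small m direct computation is fastest:
1 + 16 + 81 + 256 + 625 + 1296 + 2401 + 4096 + 6561 + 10000 = 25333.

25333


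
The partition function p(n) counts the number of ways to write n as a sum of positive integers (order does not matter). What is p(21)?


Using the generating function prod_{k>=1} 1/(1-x^k), we compute p(21).
By dynamic programming over parts 1 through 21:
p(21) = 792

792


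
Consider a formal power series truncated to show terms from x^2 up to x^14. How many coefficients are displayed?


From x^2 to x^14 inclusive, the count is 14 - 2 + 1 = 13.

13


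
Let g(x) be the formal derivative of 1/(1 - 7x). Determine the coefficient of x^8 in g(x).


Differentiate termwise: d/dx sum_{k>=0} 7^k x^k = sum_{k>=1} k 7^k x^(k-1) = sum_{j>=0} (j+1) 7^(j+1) x^j.
Equivalently, d/dx [1/(1 - 7x)] = 7/(1 - 7x)^2.
For j = 8: 9 * 7^9 = 9 * 40353607 = 363182463.

363182463


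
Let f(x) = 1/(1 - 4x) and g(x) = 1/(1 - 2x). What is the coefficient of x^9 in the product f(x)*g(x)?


The coefficient of x^n in f*g is the Cauchy product: sum_{k=0}^{n} a^k * b^(n-k).
With a=4, b=2, n=9:
sum_{k=0}^{9} 4^k * 2^(9-k)
= 523776

523776


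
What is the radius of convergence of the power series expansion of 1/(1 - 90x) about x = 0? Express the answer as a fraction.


Expanding 1/(1 - 90x) = sum_{k>=0} 90^k x^k, the series converges when |90x| < 1, i.e., |x| < 1/90.
So the radius of convergence is 1/90 = 1/90.

1/90


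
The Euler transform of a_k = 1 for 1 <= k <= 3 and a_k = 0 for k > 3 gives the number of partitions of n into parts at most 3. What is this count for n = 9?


Partitions of 9 into parts at most 3:
Using generating function (1-x)^(-1)(1-x^2)^(-1)(1-x^3)^(-1),
the coefficient of x^9 = 12

12


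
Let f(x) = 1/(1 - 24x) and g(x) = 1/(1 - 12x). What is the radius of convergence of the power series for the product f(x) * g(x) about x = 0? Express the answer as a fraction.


The radius of 1/(1 - 24x) is 1/24 (nearest singularity at x = 1/24), and the radius of 1/(1 - 12x) is 1/12.
The product f(x)*g(x) = 1/((1 - 24x)(1 - 12x)) has singularities at both 1/24 and 1/12, so its radius of convergence is the distance to the nearest one:
min(1/24, 1/12) = 1/24.

1/24


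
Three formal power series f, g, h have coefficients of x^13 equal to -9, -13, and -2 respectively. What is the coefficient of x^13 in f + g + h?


Series addition is componentwise:
-9 + -13 + -2
= -24

-24


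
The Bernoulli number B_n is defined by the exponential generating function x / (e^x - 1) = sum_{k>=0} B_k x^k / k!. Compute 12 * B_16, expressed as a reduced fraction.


Bernoulli numbers can also be computed recursively via B_0 = 1 and sum_{j=0}^{m} C(m+1, j) B_j = 0 for m >= 1. Odd-index Bernoulli numbers vanish for k >= 3.
Computing B_16 = -3617/510, so 12 * B_16 = 12 * -3617/510 = -7234/85.

-7234/85


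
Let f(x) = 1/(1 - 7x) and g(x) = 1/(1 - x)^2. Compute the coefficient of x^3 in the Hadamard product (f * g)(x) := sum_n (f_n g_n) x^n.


f has coefficients f_k = 7^k. For g = 1/(1 - x)^2 the coefficient is g_k = C(k + 1, 1) = k + 1. The Hadamard coefficient is (f * g)_k = 7^k * (k + 1).
For k = 3: 7^3 * 4 = 343 * 4 = 1372.

1372


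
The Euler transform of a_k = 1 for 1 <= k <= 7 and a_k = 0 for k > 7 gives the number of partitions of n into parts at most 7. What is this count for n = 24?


Partitions of 24 into parts at most 7:
Using generating function (1-x)^(-1)(1-x^2)^(-1)...(1-x^7)^(-1),
the coefficient of x^24 = 733

733


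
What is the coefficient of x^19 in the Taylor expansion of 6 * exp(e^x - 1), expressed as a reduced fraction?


exp(e^x - 1) = sum_{k>=0} Bell_k x^k / k!, where Bell_k is the k-th Bell number.
So the coefficient of x^19 is 6 * Bell_19 / 19!.
Computing: Bell_19 = 5832742205057 and 19! = 121645100408832000, giving
6 * 5832742205057/121645100408832000 = 5832742205057/20274183401472000.

5832742205057/20274183401472000


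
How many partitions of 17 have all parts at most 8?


Using the generating function (1-x)^(-1)(1-x^2)^(-1)...(1-x^8)^(-1),
the coefficient of x^17 counts these restricted partitions.
Result = 230

230


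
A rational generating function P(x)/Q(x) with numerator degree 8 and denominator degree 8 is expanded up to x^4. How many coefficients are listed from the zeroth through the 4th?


Expanding up to x^4 gives the coefficients for x^0, x^1, ..., x^4.
That is 4 + 1 = 5 coefficients in total.

5


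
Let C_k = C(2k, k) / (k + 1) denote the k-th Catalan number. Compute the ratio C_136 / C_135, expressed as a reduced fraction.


Using C_k = (2k)! / (k! (k+1)!), the ratio C_{k+1}/C_k simplifies to
C_{k+1}/C_k = [(2k+2)! / ((k+1)! (k+2)!)] * [k! (k+1)! / (2k)!]
 = (2k+2)(2k+1) / ((k+1)(k+2)) = 2(2k+1) / (k+2).
For k = 135: 2(2*135 + 1) / (135 + 2) = 542/137 = 542/137.

542/137


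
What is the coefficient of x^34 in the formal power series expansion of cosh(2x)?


The Maclaurin series is cosh(t) = sum_{m>=0} t^(2m) / (2m)!, so substituting t = 2x, only even powers of x are nonzero, with coefficient of x^(2m) equal to 2^(2m) / (2m)!.
For x^34 the coefficient is 2^34/34! = 17179869184/295232799039604140847618609643520000000 = 4/68739242628124575327993046875.

4/68739242628124575327993046875


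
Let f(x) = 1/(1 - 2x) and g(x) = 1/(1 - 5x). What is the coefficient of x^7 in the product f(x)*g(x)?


The coefficient of x^n in f*g is the Cauchy product: sum_{k=0}^{n} a^k * b^(n-k).
With a=2, b=5, n=7:
sum_{k=0}^{7} 2^k * 5^(7-k)
= 130123

130123


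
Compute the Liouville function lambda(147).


The Liouville function is lambda(k) = (-1)^Omega(k), where Omega(k) counts the prime factors of k with multiplicity.
Factoring: 147 = 3 * 7 * 7, so Omega(147) = 3.
lambda(147) = (-1)^3 = -1.

-1


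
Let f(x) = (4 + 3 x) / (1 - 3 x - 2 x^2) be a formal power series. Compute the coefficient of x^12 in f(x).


Write f(x) = sum_{k>=0} a_k x^k. Multiplying both sides by 1 - 3 x - 2 x^2 gives
(1 - 3 x - 2 x^2) sum_{k>=0} a_k x^k = 4 + 3 x.
Matching coefficients:
 x^0: a_0 = 4
 x^1: a_1 - 3 a_0 = 3  =>  a_1 = 3*4 + 3 = 15
 x^k (k >= 2): a_k = 3 a_{k-1} + 2 a_{k-2}.
Iterating: a_2 = 53, a_3 = 189, a_4 = 673, a_5 = 2397, a_6 = 8537, a_7 = 30405, a_8 = 108289, a_9 = 385677, a_10 = 1373609, a_11 = 4892181, a_12 = 17423761.
So the coefficient of x^12 is 17423761.

17423761


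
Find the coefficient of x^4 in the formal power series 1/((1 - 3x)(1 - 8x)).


By partial fractions or Cauchy convolution:
The coefficient equals sum_{k=0}^{4} 3^k * 8^(4-k).
= 6505

6505


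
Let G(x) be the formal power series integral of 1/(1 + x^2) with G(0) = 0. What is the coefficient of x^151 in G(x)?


1/(1 + x^2) = sum_{j>=0} (-1)^j x^(2j). Integrating termwise with G(0) = 0:
G(x) = sum_{j>=0} (-1)^j x^(2j+1) / (2j+1) = arctan(x).
Only odd powers are nonzero. For x^151 write 151 = 2*75 + 1, giving
(-1)^75 / 151 = -1/151 = -1/151.

-1/151


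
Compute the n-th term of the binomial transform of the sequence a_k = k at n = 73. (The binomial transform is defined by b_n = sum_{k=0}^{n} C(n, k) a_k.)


With a_k = k, b_n = sum_{k=0}^{n} C(n, k) k. Using k * C(n, k) = n * C(n-1, k-1) gives b_n = n * sum_{k>=1} C(n-1, k-1) = n * 2^(n-1).
For n = 73: 73 * 2^72 = 73 * 4722366482869645213696 = 344732753249484100599808.

344732753249484100599808


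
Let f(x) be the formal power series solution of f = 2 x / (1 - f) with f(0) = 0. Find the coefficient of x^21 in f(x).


Apply Lagrange inversion: f = 2 x * phi(f) with phi(t) = 1/(1 - t), so
[x^n] f = 2^n * (1/n) [t^(n-1)] phi(t)^n = 2^n * (1/n) [t^(n-1)] (1 - t)^(-n) = 2^n * (1/n) C(2n - 2, n - 1) = 2^n * C_{n-1}.
For n = 21: C_20 = C(40, 20) / 21 = 137846528820/21 = 6564120420.
With the 2^21 = 2097152 factor, the coefficient is 2097152 * 6564120420 = 13765958267043840.

13765958267043840


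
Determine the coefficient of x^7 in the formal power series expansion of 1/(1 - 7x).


The geometric series identity gives 1/(1 - c x) = sum_{k>=0} c^k x^k, so the coefficient of x^k is c^k.
Here c = 7 and k = 7.
Computing: 7^7 = 823543

823543


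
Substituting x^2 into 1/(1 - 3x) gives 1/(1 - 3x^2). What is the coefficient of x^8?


The coefficient of x^(2m) in 1/(1 - 3x^2) is 3^m.
With n = 8 = 2*4, the coefficient is 3^4 = 81.

81


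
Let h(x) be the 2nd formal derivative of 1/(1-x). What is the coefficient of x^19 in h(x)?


Differentiating 2 times: d^2/dx^2 [1/(1-x)] = 2!/(1-x)^3.
The expansion 1/(1-x)^3 = sum_{k>=0} C(k+2, 2) x^k, so the coefficient of x^n in 2!/(1-x)^3 is 2! * C(n+2, 2).
For n = 19: 2 * C(21, 2) = 2 * 210 = 420

420


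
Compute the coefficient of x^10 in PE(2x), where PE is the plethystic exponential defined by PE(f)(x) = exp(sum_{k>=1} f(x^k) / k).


With f(x) = 2x, the exponent is sum_{k>=1} 2 x^k / k = 2 * (-ln(1 - x)). Exponentiating:
PE(2x) = exp(-2 ln(1 - x)) = 1/(1 - x)^2.
By the negative binomial expansion, [x^n] 1/(1 - x)^2 = C(n + 1, 1).
For n = 10: C(11, 1) = 11.

11


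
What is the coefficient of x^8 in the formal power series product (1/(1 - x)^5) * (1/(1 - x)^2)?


Combine the factors: (1/(1 - x)^5) * (1/(1 - x)^2) = 1/(1 - x)^7.
Then use 1/(1 - x)^r = sum_{k>=0} C(k + r - 1, r - 1) x^k with r = 7 and k = 8:
C(14, 6) = 3003.

3003


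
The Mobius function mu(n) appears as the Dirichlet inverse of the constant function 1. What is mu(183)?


183 = 3 * 61 (all distinct primes).
mu(183) = (-1)^2 = 1

1


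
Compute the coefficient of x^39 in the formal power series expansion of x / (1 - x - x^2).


Let f(x) = sum_{k>=0} a_k x^k. Multiplying f(x) * (1 - x - x^2) = x and matching coefficients gives a_0 = 0, a_1 = 1, and a_k = a_{k-1} + a_{k-2} for k >= 2. These are the Fibonacci numbers F_k.
Iterating from F_0 = 0, F_1 = 1:
F_0=0, F_1=1, F_2=1, F_3=2, F_4=3, F_5=5, F_6=8, F_7=13, F_8=21, F_9=34, ...
F_39 = 63245986.

63245986


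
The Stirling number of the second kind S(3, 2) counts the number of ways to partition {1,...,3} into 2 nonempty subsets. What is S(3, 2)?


Using the explicit formula S(n,k) = (1/k!) sum_{j=0}^{k} (-1)^(k-j) C(k,j) j^n:
S(3, 2) = 3
Equivalently, S(n,k) is n! times the coefficient of x^n in the EGF (e^x - 1)^k / k!.

3


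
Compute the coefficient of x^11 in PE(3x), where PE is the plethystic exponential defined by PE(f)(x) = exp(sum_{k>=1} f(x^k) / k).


With f(x) = 3x, the exponent is sum_{k>=1} 3 x^k / k = 3 * (-ln(1 - x)). Exponentiating:
PE(3x) = exp(-3 ln(1 - x)) = 1/(1 - x)^3.
By the negative binomial expansion, [x^n] 1/(1 - x)^3 = C(n + 2, 2).
For n = 11: C(13, 2) = 78.

78


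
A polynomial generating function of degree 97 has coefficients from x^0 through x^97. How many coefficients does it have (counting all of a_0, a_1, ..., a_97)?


A polynomial of degree 97 takes the form a_0 + a_1 x + ... + a_97 x^97.
The number of coefficients is 97 + 1 = 98.

98


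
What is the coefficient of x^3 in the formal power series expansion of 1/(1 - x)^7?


The expansion 1/(1 - x)^r = sum_{k>=0} C(k + r - 1, r - 1) x^k follows from the multiset / negative-binomial theorem (or from repeated differentiation of the geometric series).
For r = 7 and k = 3:
C(9, 6) = 362880 / (720 * 6) = 84.

84


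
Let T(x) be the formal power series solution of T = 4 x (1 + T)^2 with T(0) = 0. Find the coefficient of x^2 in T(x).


Apply the Lagrange inversion formula: if T = 4 x * phi(T) with phi(t) = (1 + t)^2, then [x^n] T = 4^n * (1/n) [t^(n-1)] phi(t)^n = 4^n * (1/n) [t^(n-1)] (1 + t)^(2n) = 4^n * (1/n) C(2n, n-1).
Using the identity C(2n, n-1) = C(2n, n) * n / (n+1), the unscaled factor equals C(2n, n) / (n+1) = C_n, the n-th Catalan number.
For n = 2: C_2 = C(4, 2) / 3 = 6/3 = 2.
With the 4^2 = 16 factor, the coefficient is 16 * 2 = 32.

32


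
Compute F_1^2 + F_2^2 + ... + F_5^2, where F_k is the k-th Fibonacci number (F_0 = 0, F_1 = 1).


There is a standard identity sum_{k=0}^{N} F_k^2 = F_N * F_{N+1} (proved inductively from the telescoping relation F_k^2 = F_k F_{k+1} - F_{k-1} F_k). Then
sum_{k=1}^{5} F_k^2 = F_5 F_6 - F_0 F_1.
Computing: F_5 = 5, F_6 = 8, F_0 = 0, F_1 = 1.
Sum = 5 * 8 - 0 * 1 = 40.

40


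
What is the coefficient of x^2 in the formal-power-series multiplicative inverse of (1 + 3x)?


The inverse is 1/(1 + 3x). Apply the geometric identity 1/(1 - y) = sum_{k>=0} y^k with y = -3x:
1/(1 + 3x) = sum_{k>=0} (-3)^k x^k.
So the coefficient of x^2 is (-3)^2 = 9.

9


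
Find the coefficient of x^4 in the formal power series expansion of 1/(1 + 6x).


Write 1/(1 + c x) = 1/(1 - (-c) x) and apply the geometric-series identity
1/(1 - y) = sum_{k>=0} y^k to get 1/(1 + c x) = sum_{k>=0} (-c)^k x^k.
So the coefficient of x^k is (-c)^k = (-1)^k * c^k.
Here c = 6 and k = 4:
(-6)^4 = 1 * 1296 = 1296

1296


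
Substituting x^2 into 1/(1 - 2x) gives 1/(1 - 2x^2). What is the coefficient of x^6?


The coefficient of x^(2m) in 1/(1 - 2x^2) is 2^m.
With n = 6 = 2*3, the coefficient is 2^3 = 8.

8


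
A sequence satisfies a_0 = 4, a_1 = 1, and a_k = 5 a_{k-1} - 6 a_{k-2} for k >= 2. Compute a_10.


The characteristic equation is t^2 - 5 t + 6 = 0, with roots r_1 = 3 and r_2 = 2 (so c_1 = r_1 + r_2, c_2 = -r_1 r_2 as required).
One can use the closed form a_n = A r_1^n + B r_2^n, but direct iteration is more reliable:
a_0 = 4, a_1 = 1, a_2 = -19, a_3 = -101, a_4 = -391, a_5 = -1349, a_6 = -4399, a_7 = -13901, a_8 = -43111, a_9 = -132149, a_10 = -402079.
So a_10 = -402079.

-402079


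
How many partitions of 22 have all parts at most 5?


Using the generating function (1-x)^(-1)(1-x^2)^(-1)...(1-x^5)^(-1),
the coefficient of x^22 counts these restricted partitions.
Result = 255

255


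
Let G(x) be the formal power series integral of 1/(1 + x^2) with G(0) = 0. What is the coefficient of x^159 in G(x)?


1/(1 + x^2) = sum_{j>=0} (-1)^j x^(2j). Integrating termwise with G(0) = 0:
G(x) = sum_{j>=0} (-1)^j x^(2j+1) / (2j+1) = arctan(x).
Only odd powers are nonzero. For x^159 write 159 = 2*79 + 1, giving
(-1)^79 / 159 = -1/159 = -1/159.

-1/159


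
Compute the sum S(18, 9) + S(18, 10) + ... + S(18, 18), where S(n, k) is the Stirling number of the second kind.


By definition, S(n, k) counts partitions of an n-set into exactly k nonempty blocks.
Computing row n = 18 for k = 9..18:
S(18, k): 106175395755, 37112163803, 8391004908, 1256328866, 125854638, 8408778, 367200, 9996, 153, 1
Sum = 153069534098.

153069534098


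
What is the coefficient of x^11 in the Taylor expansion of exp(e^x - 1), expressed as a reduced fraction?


exp(e^x - 1) = sum_{k>=0} Bell_k x^k / k!, where Bell_k is the k-th Bell number.
So the coefficient of x^11 is Bell_11 / 11!.
Computing: Bell_11 = 678570 and 11! = 39916800, giving
678570/39916800 = 22619/1330560.

22619/1330560


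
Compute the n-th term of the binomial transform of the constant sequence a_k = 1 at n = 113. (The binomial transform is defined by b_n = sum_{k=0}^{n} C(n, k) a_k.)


With a_k = 1 for all k, b_n = sum_{k=0}^{n} C(n, k) = 2^n by the binomial theorem.
For n = 113: 2^113 = 10384593717069655257060992658440192.

10384593717069655257060992658440192


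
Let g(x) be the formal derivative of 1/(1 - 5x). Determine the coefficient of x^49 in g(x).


Differentiate termwise: d/dx sum_{k>=0} 5^k x^k = sum_{k>=1} k 5^k x^(k-1) = sum_{j>=0} (j+1) 5^(j+1) x^j.
Equivalently, d/dx [1/(1 - 5x)] = 5/(1 - 5x)^2.
For j = 49: 50 * 5^50 = 50 * 88817841970012523233890533447265625 = 4440892098500626161694526672363281250.

4440892098500626161694526672363281250


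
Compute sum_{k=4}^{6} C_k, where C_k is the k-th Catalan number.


C_4 through C_6: 14, 42, 132
Sum = 14 + 42 + 132
= 188

188


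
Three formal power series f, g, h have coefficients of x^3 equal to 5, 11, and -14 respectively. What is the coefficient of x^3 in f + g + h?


Series addition is componentwise:
5 + 11 + -14
= 2

2


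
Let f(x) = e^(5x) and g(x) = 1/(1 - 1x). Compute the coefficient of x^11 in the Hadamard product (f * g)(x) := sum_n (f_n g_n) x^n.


Expanding: f_k = 5^k/k! (from e^(5x)) and g_k = 1^k (from 1/(1 - 1x)). So the Hadamard coefficient (f * g)_k = 5^k 1^k / k! = (5)^k / k!.
For k = 11: 5^11/11! = 48828125/39916800 = 1953125/1596672.

1953125/1596672


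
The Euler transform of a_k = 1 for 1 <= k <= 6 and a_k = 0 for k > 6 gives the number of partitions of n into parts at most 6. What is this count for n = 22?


Partitions of 22 into parts at most 6:
Using generating function (1-x)^(-1)(1-x^2)^(-1)...(1-x^6)^(-1),
the coefficient of x^22 = 391

391


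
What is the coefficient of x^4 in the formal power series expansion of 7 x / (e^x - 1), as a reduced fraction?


The exponential generating function for Bernoulli numbers is
x / (e^x - 1) = sum_{k>=0} B_k x^k / k!.
So the coefficient of x^4 in 7 x / (e^x - 1) is 7 B_4 / 4!.
Computing: B_4 = -1/30, 4! = 24, giving
7 * -1/30 / 24 = -7/720.

-7/720


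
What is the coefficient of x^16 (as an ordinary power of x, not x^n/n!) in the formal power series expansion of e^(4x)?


The exponential series is e^y = sum_{k>=0} y^k / k!. Substituting y = 4x gives
e^(4x) = sum_{k>=0} 4^k x^k / k!.
So the coefficient of x^n is a^n/n! with a = 4, n = 16:
4^16 / 16! = 4294967296/20922789888000 = 131072/638512875

131072/638512875


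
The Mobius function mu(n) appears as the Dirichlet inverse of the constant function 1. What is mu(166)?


166 = 2 * 83 (all distinct primes).
mu(166) = (-1)^2 = 1

1


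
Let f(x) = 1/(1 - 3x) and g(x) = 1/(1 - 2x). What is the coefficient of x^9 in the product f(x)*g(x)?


The coefficient of x^n in f*g is the Cauchy product: sum_{k=0}^{n} a^k * b^(n-k).
With a=3, b=2, n=9:
sum_{k=0}^{9} 3^k * 2^(9-k)
= 58025

58025


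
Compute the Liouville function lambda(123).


The Liouville function is lambda(k) = (-1)^Omega(k), where Omega(k) counts the prime factors of k with multiplicity.
Factoring: 123 = 3 * 41, so Omega(123) = 2.
lambda(123) = (-1)^2 = 1.

1


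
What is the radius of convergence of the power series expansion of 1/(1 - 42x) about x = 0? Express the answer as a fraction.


Expanding 1/(1 - 42x) = sum_{k>=0} 42^k x^k, the series converges when |42x| < 1, i.e., |x| < 1/42.
So the radius of convergence is 1/42 = 1/42.

1/42


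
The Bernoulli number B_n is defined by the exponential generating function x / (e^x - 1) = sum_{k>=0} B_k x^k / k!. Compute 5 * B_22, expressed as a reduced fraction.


Bernoulli numbers can also be computed recursively via B_0 = 1 and sum_{j=0}^{m} C(m+1, j) B_j = 0 for m >= 1. Odd-index Bernoulli numbers vanish for k >= 3.
Computing B_22 = 854513/138, so 5 * B_22 = 5 * 854513/138 = 4272565/138.

4272565/138


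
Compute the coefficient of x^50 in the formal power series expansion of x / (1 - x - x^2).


Let f(x) = sum_{k>=0} a_k x^k. Multiplying f(x) * (1 - x - x^2) = x and matching coefficients gives a_0 = 0, a_1 = 1, and a_k = a_{k-1} + a_{k-2} for k >= 2. These are the Fibonacci numbers F_k.
Iterating from F_0 = 0, F_1 = 1:
F_0=0, F_1=1, F_2=1, F_3=2, F_4=3, F_5=5, F_6=8, F_7=13, F_8=21, F_9=34, ...
F_50 = 12586269025.

12586269025


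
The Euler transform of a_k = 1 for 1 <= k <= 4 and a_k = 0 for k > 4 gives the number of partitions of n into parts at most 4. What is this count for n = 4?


Partitions of 4 into parts at most 4:
Using generating function (1-x)^(-1)(1-x^2)^(-1)...(1-x^4)^(-1),
the coefficient of x^4 = 5

5


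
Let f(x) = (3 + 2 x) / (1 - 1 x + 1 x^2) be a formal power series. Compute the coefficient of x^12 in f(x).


Write f(x) = sum_{k>=0} a_k x^k. Multiplying both sides by 1 - 1 x + 1 x^2 gives
(1 - 1 x + 1 x^2) sum_{k>=0} a_k x^k = 3 + 2 x.
Matching coefficients:
 x^0: a_0 = 3
 x^1: a_1 - 1 a_0 = 2  =>  a_1 = 1*3 + 2 = 5
 x^k (k >= 2): a_k = 1 a_{k-1} - 1 a_{k-2}.
Iterating: a_2 = 2, a_3 = -3, a_4 = -5, a_5 = -2, a_6 = 3, a_7 = 5, a_8 = 2, a_9 = -3, a_10 = -5, a_11 = -2, a_12 = 3.
So the coefficient of x^12 is 3.

3


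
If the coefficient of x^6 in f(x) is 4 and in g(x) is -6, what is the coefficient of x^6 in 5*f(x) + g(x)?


Scalar multiplication scales coefficients: 5 * 4 = 20.
Then add the g coefficient: 20 + -6
= 14

14


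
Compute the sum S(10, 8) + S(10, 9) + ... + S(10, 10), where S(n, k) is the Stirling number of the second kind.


By definition, S(n, k) counts partitions of an n-set into exactly k nonempty blocks.
Computing row n = 10 for k = 8..10:
S(10, k): 750, 45, 1
Sum = 796.

796


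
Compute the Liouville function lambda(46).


The Liouville function is lambda(k) = (-1)^Omega(k), where Omega(k) counts the prime factors of k with multiplicity.
Factoring: 46 = 2 * 23, so Omega(46) = 2.
lambda(46) = (-1)^2 = 1.

1


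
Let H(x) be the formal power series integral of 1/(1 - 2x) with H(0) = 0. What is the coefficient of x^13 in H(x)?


1/(1 - 2x) = sum_{k>=0} 2^k x^k. Integrating termwise with H(0) = 0:
H(x) = sum_{k>=0} 2^k x^(k+1) / (k+1) = sum_{m>=1} 2^(m-1) x^m / m.
For m = 13: 2^12/13 = 4096/13 = 4096/13.

4096/13


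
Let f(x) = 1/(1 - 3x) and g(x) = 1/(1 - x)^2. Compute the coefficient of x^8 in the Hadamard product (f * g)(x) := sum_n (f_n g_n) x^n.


f has coefficients f_k = 3^k. For g = 1/(1 - x)^2 the coefficient is g_k = C(k + 1, 1) = k + 1. The Hadamard coefficient is (f * g)_k = 3^k * (k + 1).
For k = 8: 3^8 * 9 = 6561 * 9 = 59049.

59049


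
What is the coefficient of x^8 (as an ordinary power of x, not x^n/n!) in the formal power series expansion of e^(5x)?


The exponential series is e^y = sum_{k>=0} y^k / k!. Substituting y = 5x gives
e^(5x) = sum_{k>=0} 5^k x^k / k!.
So the coefficient of x^n is a^n/n! with a = 5, n = 8:
5^8 / 8! = 390625/40320 = 78125/8064

78125/8064


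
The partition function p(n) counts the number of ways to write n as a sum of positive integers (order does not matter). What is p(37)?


Using the generating function prod_{k>=1} 1/(1-x^k), we compute p(37).
By dynamic programming over parts 1 through 37:
p(37) = 21637

21637


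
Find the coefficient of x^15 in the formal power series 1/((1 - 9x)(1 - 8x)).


By partial fractions or Cauchy convolution:
The coefficient equals sum_{k=0}^{15} 9^k * 8^(15-k).
= 1571545212141185

1571545212141185


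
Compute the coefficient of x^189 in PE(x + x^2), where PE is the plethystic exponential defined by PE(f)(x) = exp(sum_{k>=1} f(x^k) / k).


With f(x) = x + x^2, the exponent is sum_{k>=1} (x^k + x^(2k)) / k = -ln(1 - x) - ln(1 - x^2). Exponentiating:
PE(x + x^2) = 1 / ((1 - x)(1 - x^2)).
This is the generating function for partitions of n into parts of size 1 or 2. The number of 2's can be any j in 0..94, and the rest are 1's, so
[x^189] = floor(189/2) + 1 = 95.

95


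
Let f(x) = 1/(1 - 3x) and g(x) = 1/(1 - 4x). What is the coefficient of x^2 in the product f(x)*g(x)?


The coefficient of x^n in f*g is the Cauchy product: sum_{k=0}^{n} a^k * b^(n-k).
With a=3, b=4, n=2:
sum_{k=0}^{2} 3^k * 4^(2-k)
= 37

37


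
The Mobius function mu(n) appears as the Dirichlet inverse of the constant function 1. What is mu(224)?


224 has a squared prime factor, so mu(224) = 0.
Factorization reveals a repeated prime.

0


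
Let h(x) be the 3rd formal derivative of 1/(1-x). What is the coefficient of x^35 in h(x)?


Differentiating 3 times: d^3/dx^3 [1/(1-x)] = 3!/(1-x)^4.
The expansion 1/(1-x)^4 = sum_{k>=0} C(k+3, 3) x^k, so the coefficient of x^n in 3!/(1-x)^4 is 3! * C(n+3, 3).
For n = 35: 6 * C(38, 3) = 6 * 8436 = 50616

50616


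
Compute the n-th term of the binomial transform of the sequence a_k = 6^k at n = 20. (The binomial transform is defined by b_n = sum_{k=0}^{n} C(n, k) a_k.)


With a_k = 6^k, b_n = sum_{k=0}^{n} C(n, k) 6^k = (1 + 6)^n by the binomial theorem.
For n = 20: (1 + 6)^20 = 7^20 = 79792266297612001.

79792266297612001


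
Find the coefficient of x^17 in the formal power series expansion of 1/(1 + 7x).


Write 1/(1 + c x) = 1/(1 - (-c) x) and apply the geometric-series identity
1/(1 - y) = sum_{k>=0} y^k to get 1/(1 + c x) = sum_{k>=0} (-c)^k x^k.
So the coefficient of x^k is (-c)^k = (-1)^k * c^k.
Here c = 7 and k = 17:
(-7)^17 = -1 * 232630513987207 = -232630513987207

-232630513987207


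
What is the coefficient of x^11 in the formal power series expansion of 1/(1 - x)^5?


The expansion 1/(1 - x)^r = sum_{k>=0} C(k + r - 1, r - 1) x^k follows from the multiset / negative-binomial theorem (or from repeated differentiation of the geometric series).
For r = 5 and k = 11:
C(15, 4) = 1307674368000 / (24 * 39916800) = 1365.

1365


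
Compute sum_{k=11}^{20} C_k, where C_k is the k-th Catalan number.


C_11 through C_20: 58786, 208012, 742900, 2674440, 9694845, 35357670, 129644790, 477638700, 1767263190, 6564120420
Sum = 58786 + 208012 + 742900 + 2674440 + 9694845 + 35357670 + 129644790 + 477638700 + 1767263190 + 6564120420
= 8987403753

8987403753


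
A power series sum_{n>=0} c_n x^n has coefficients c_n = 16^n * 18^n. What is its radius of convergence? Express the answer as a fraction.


By the root test (Cauchy-Hadamard), the radius is R = 1 / limsup_n |c_n|^(1/n).
Here |c_n|^(1/n) = (16^n * 18^n)^(1/n) = 16 * 18 = 288 for all n.
So R = 1/288 = 1/288.

1/288


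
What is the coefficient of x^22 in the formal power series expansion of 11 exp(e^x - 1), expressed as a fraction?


exp(e^x - 1) is the exponential generating function for the Bell numbers Bell_k: exp(e^x - 1) = sum_{k>=0} Bell_k x^k / k!.
So the coefficient of x^22 in 11 exp(e^x - 1) is 11 Bell_22 / 22!.
Computing: Bell_22 = 4506715738447323 and 22! = 1124000727777607680000, giving
11 * 4506715738447323/1124000727777607680000 = 88366975263673/2003566359674880000.

88366975263673/2003566359674880000
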